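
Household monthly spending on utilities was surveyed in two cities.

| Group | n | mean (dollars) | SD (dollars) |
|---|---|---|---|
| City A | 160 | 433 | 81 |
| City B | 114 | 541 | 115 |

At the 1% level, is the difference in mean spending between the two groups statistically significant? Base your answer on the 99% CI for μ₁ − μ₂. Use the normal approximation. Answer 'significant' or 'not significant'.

significant

Standard errors of each mean: 81/√160 = 6.4036 and 115/√114 = 10.7707.
SE(x̄₁ − x̄₂) = √(6.4036² + 10.7707²) = 12.5305 for independent samples with unequal variances.
With z* = 2.576, the margin is 2.576 × 12.5305 = 32.2786.
x̄₁ − x̄₂ = 433 − 541 = -108.0000; the interval is -108.0000 ± 32.2786 = (-140.2786, -75.7214).
The interval (-140.2786, -75.7214) does not contain 0, so the difference is significant.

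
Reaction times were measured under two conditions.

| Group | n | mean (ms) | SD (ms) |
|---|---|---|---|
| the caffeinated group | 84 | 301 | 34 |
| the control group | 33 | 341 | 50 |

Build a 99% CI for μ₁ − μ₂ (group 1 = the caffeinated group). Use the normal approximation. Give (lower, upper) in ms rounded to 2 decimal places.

(-64.37, -15.63)

Per-group SEs: s₁/√n₁ = 34/√84 = 3.7097, s₂/√n₂ = 50/√33 = 8.7039.
Unpooled SE of the difference: √(13.76187409 + 75.75787521) = 9.4615.
Margin of error = z* · SE = 2.576 × 9.4615 = 24.3728.
x̄₁ − x̄₂ = 301 − 341 = -40.0000.
CI: -40.0000 ± 24.3728 = (-64.37, -15.63).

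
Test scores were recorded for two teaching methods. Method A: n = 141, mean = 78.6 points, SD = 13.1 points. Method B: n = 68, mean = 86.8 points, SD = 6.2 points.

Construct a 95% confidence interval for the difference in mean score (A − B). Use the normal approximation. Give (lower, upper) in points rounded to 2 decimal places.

(-10.82, -5.58)

SE₁ = s₁/√n₁ = 13.1/√141 = 1.1032; SE₂ = 6.2/√68 = 0.7519.
Independent samples, unequal variances: SE_diff = √(SE₁² + SE₂²) = √(1.21705024 + 0.56535361) = 1.3351.
z* = 1.960, so margin of error = 1.960 × 1.3351 = 2.6168.
Difference in means = 78.6 − 86.8 = -8.2000.
-8.2000 ± 2.6168 → (-10.82, -5.58).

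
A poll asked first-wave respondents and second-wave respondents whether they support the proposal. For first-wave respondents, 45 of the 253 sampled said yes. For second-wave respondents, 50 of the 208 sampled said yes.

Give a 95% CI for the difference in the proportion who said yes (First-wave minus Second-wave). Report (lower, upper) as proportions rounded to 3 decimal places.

Sample proportions: 45/253 = 0.1779, 50/208 = 0.2404.
Each SE is √(p̂(1−p̂)/n): √(0.1779·0.8221/253) = 0.02404 and √(0.2404·0.7596/208) = 0.02963.
SE(p̂₁ − p̂₂) = √(SE₁² + SE₂²) = √(0.0005779216 + 0.0008779369) = 0.03816, since the two samples are independent.
At 95% confidence z* = 1.960; margin = 1.960 × 0.03816 = 0.07479.
The difference is 0.1779 − 0.2404 = -0.0625, so the interval is -0.0625 ± 0.07479 = (-0.137, 0.012).

(-0.137, 0.012)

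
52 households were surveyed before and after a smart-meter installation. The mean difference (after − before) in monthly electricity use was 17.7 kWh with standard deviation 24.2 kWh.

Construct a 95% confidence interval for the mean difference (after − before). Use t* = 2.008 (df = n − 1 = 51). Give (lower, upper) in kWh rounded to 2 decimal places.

Paired design: SE = s_d/√n = 24.2/√52 = 3.3559.
t* = 2.008; margin of error = 2.008 × 3.3559 = 6.7386.
17.7 ± 6.7386 → (10.96, 24.44).

(10.96, 24.44)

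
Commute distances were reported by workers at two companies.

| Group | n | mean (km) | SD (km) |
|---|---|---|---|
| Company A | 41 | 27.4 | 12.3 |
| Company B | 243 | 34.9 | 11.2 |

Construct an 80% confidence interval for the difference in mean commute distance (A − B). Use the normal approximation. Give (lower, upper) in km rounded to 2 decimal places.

(-10.13, -4.87)

Standard errors of each mean: 12.3/√41 = 1.9209 and 11.2/√243 = 0.7185.
SE(x̄₁ − x̄₂) = √(1.9209² + 0.7185²) = 2.0509 for independent samples with unequal variances.
With z* = 1.282, the margin is 1.282 × 2.0509 = 2.6293.
x̄₁ − x̄₂ = 27.4 − 34.9 = -7.5000; the interval is -7.5000 ± 2.6293 = (-10.13, -4.87).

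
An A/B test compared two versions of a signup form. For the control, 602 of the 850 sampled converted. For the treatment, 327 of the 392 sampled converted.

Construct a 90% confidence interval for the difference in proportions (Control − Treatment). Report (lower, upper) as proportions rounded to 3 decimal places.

(-0.166, -0.086)

First, p̂₁ = 602/850 = 0.7082; p̂₂ = 327/392 = 0.8342.
The two standard errors are √(0.7082×0.2918/850) = 0.01559 and √(0.8342×0.1658/392) = 0.01878.
Because the samples are independent, SE_diff = √(0.01559² + 0.01878²) = 0.02441.
Using z* = 1.645 for 90%, ME = 1.645 × 0.02441 = 0.04015.
p̂₁ − p̂₂ = -0.1260; interval -0.1260 ± 0.04015 gives (-0.166, -0.086).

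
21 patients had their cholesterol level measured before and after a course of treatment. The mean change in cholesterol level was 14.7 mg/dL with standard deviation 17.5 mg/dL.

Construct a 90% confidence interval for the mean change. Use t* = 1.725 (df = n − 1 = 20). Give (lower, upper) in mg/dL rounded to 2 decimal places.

(8.11, 21.29)

This is a matched-pairs design, so SE = s_d/√n = 17.5/√21 = 3.8188.
Margin = 1.725 × 3.8188 = 6.5874; the interval is 14.7 ± 6.5874 = (8.11, 21.29).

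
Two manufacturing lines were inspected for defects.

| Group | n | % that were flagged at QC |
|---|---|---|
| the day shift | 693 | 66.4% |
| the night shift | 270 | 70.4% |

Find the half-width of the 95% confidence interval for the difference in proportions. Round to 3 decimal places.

SE₁ = √(p̂₁(1−p̂₁)/n₁) = √(0.6640·0.3360/693) = 0.01794; SE₂ = √(0.7040·0.2960/270) = 0.02778.
Independent samples: SE of the difference = √(SE₁² + SE₂²) = √(0.0003218436 + 0.0007717284) = 0.03307.
z* for 95% confidence is 1.960, so the margin of error is 1.960 × 0.03307 = 0.06482.

0.065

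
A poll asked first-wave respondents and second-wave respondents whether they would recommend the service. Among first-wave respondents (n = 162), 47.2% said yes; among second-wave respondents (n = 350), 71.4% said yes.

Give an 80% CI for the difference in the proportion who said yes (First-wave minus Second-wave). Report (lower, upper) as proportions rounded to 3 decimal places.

(-0.301, -0.183)

Each SE is √(p̂(1−p̂)/n): √(0.4720·0.5280/162) = 0.03922 and √(0.7140·0.2860/350) = 0.02415.
SE(p̂₁ − p̂₂) = √(SE₁² + SE₂²) = √(0.0015382084 + 0.0005832225) = 0.04606, since the two samples are independent.
At 80% confidence z* = 1.282; margin = 1.282 × 0.04606 = 0.05905.
The difference is 0.4720 − 0.7140 = -0.2420, so the interval is -0.2420 ± 0.05905 = (-0.301, -0.183).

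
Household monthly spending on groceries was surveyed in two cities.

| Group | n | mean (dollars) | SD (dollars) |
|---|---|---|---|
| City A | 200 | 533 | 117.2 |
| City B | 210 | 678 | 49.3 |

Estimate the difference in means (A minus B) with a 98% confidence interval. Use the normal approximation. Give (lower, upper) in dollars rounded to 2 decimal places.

(-165.84, -124.16)

SE₁ = s₁/√n₁ = 117.2/√200 = 8.2873; SE₂ = 49.3/√210 = 3.4020.
Independent samples, unequal variances: SE_diff = √(SE₁² + SE₂²) = √(68.67934129 + 11.573604) = 8.9584.
z* = 2.326, so margin of error = 2.326 × 8.9584 = 20.8372.
Difference in means = 533 − 678 = -145.0000.
-145.0000 ± 20.8372 → (-165.84, -124.16).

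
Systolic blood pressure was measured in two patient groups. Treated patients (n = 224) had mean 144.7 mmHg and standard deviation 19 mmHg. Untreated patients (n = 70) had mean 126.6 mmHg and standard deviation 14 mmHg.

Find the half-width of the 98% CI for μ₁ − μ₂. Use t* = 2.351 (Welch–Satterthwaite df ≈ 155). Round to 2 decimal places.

SE₁ = s₁/√n₁ = 19/√224 = 1.2695; SE₂ = 14/√70 = 1.6733.
Independent samples, unequal variances: SE_diff = √(SE₁² + SE₂²) = √(1.61163025 + 2.79993289) = 2.1004.
t* = 2.351, so margin of error = 2.351 × 2.1004 = 4.9380.

4.94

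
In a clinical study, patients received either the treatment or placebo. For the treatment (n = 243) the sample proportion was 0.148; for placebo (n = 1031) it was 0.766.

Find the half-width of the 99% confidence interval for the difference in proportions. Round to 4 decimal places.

Each SE is √(p̂(1−p̂)/n): √(0.1480·0.8520/243) = 0.02278 and √(0.7660·0.2340/1031) = 0.01319.
SE(p̂₁ − p̂₂) = √(SE₁² + SE₂²) = √(0.0005189284 + 0.0001739761) = 0.02632, since the two samples are independent.
At 99% confidence z* = 2.576; margin = 2.576 × 0.02632 = 0.06780.

0.0678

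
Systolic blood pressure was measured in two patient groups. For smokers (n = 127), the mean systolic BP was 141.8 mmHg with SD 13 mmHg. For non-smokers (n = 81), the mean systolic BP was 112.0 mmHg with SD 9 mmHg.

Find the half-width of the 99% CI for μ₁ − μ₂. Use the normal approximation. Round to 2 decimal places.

3.93

SE₁ = s₁/√n₁ = 13/√127 = 1.1536; SE₂ = 9/√81 = 1.0000.
Independent samples, unequal variances: SE_diff = √(SE₁² + SE₂²) = √(1.33079296 + 1.0) = 1.5267.
z* = 2.576, so margin of error = 2.576 × 1.5267 = 3.9328.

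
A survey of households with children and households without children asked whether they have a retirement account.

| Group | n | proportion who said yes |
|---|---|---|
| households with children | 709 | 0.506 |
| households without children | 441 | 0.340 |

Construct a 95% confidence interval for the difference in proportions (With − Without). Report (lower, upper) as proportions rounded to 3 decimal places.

The two standard errors are √(0.5060×0.4940/709) = 0.01878 and √(0.3400×0.6600/441) = 0.02256.
Because the samples are independent, SE_diff = √(0.01878² + 0.02256²) = 0.02935.
Using z* = 1.960 for 95%, ME = 1.960 × 0.02935 = 0.05753.
p̂₁ − p̂₂ = 0.1660; interval 0.1660 ± 0.05753 gives (0.108, 0.224).

(0.108, 0.224)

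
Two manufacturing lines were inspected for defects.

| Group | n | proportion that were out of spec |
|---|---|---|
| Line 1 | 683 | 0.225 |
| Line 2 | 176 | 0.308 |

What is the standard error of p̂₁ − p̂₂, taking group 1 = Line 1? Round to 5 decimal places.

0.03829

SE₁ = √(p̂₁(1−p̂₁)/n₁) = √(0.2250·0.7750/683) = 0.01598; SE₂ = √(0.3080·0.6920/176) = 0.03480.
Independent samples: SE of the difference = √(SE₁² + SE₂²) = √(0.0002553604 + 0.00121104) = 0.03829.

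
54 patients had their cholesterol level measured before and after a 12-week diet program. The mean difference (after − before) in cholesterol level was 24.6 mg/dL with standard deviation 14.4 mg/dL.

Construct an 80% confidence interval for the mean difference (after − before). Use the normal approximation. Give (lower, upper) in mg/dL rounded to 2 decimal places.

(22.09, 27.11)

Paired design: SE = s_d/√n = 14.4/√54 = 1.9596.
z* = 1.282; margin of error = 1.282 × 1.9596 = 2.5122.
24.6 ± 2.5122 → (22.09, 27.11).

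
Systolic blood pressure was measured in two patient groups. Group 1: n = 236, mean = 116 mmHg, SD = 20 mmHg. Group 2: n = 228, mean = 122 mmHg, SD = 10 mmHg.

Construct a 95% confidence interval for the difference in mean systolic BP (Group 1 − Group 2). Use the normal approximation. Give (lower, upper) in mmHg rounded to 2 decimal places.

Standard errors of each mean: 20/√236 = 1.3019 and 10/√228 = 0.6623.
SE(x̄₁ − x̄₂) = √(1.3019² + 0.6623²) = 1.4607 for independent samples with unequal variances.
With z* = 1.960, the margin is 1.960 × 1.4607 = 2.8630.
x̄₁ − x̄₂ = 116 − 122 = -6.0000; the interval is -6.0000 ± 2.8630 = (-8.86, -3.14).

(-8.86, -3.14)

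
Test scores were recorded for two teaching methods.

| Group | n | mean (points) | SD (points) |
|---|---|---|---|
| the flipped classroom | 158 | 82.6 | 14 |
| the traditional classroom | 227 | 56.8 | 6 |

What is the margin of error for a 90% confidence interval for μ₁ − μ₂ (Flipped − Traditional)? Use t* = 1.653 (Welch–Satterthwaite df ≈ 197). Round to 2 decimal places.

1.96

Standard errors of each mean: 14/√158 = 1.1138 and 6/√227 = 0.3982.
SE(x̄₁ − x̄₂) = √(1.1138² + 0.3982²) = 1.1828 for independent samples with unequal variances.
With t* = 1.653, the margin is 1.653 × 1.1828 = 1.9552.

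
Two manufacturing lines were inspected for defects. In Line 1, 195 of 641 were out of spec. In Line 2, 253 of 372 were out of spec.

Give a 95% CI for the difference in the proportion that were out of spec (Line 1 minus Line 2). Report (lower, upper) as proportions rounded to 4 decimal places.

First, p̂₁ = 195/641 = 0.3042; p̂₂ = 253/372 = 0.6801.
The two standard errors are √(0.3042×0.6958/641) = 0.01817 and √(0.6801×0.3199/372) = 0.02418.
Because the samples are independent, SE_diff = √(0.01817² + 0.02418²) = 0.03025.
Using z* = 1.960 for 95%, ME = 1.960 × 0.03025 = 0.05929.
p̂₁ − p̂₂ = -0.3759; interval -0.3759 ± 0.05929 gives (-0.4352, -0.3166).

(-0.4352, -0.3166)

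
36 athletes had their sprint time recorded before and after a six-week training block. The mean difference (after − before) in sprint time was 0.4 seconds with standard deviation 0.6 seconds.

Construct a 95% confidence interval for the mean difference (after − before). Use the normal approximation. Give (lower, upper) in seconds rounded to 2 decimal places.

(0.20, 0.60)

Paired design: SE = s_d/√n = 0.6/√36 = 0.1000.
z* = 1.960; margin of error = 1.960 × 0.1000 = 0.1960.
0.4 ± 0.1960 → (0.20, 0.60).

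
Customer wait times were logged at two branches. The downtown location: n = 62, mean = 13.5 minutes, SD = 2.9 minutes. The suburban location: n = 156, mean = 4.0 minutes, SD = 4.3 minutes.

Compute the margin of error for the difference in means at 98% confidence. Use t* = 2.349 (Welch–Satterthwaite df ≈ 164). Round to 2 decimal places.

Per-group SEs: s₁/√n₁ = 2.9/√62 = 0.3683, s₂/√n₂ = 4.3/√156 = 0.3443.
Unpooled SE of the difference: √(0.13564489 + 0.11854249) = 0.5042.
Margin of error = t* · SE = 2.349 × 0.5042 = 1.1844.

1.18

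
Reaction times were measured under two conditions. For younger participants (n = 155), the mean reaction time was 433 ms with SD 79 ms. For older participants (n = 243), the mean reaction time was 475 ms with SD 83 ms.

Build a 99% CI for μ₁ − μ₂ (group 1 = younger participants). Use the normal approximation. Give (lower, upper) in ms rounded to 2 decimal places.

(-63.34, -20.66)

SE₁ = s₁/√n₁ = 79/√155 = 6.3454; SE₂ = 83/√243 = 5.3245.
Independent samples, unequal variances: SE_diff = √(SE₁² + SE₂²) = √(40.26410116 + 28.35030025) = 8.2834.
z* = 2.576, so margin of error = 2.576 × 8.2834 = 21.3380.
Difference in means = 433 − 475 = -42.0000.
-42.0000 ± 21.3380 → (-63.34, -20.66).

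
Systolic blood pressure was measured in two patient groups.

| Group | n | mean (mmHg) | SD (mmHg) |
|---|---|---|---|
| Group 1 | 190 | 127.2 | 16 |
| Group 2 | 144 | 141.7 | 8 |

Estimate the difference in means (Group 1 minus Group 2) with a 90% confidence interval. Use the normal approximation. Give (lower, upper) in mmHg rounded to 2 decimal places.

Per-group SEs: s₁/√n₁ = 16/√190 = 1.1608, s₂/√n₂ = 8/√144 = 0.6667.
Unpooled SE of the difference: √(1.34745664 + 0.44448889) = 1.3386.
Margin of error = z* · SE = 1.645 × 1.3386 = 2.2020.
x̄₁ − x̄₂ = 127.2 − 141.7 = -14.5000.
CI: -14.5000 ± 2.2020 = (-16.70, -12.30).

(-16.70, -12.30)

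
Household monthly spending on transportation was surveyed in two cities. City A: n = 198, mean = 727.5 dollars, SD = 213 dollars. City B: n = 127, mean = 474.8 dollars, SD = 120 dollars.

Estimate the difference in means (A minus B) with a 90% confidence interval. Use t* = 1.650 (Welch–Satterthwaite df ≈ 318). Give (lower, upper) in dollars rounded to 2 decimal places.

Standard errors of each mean: 213/√198 = 15.1373 and 120/√127 = 10.6483.
SE(x̄₁ − x̄₂) = √(15.1373² + 10.6483²) = 18.5074 for independent samples with unequal variances.
With t* = 1.650, the margin is 1.650 × 18.5074 = 30.5372.
x̄₁ − x̄₂ = 727.5 − 474.8 = 252.7000; the interval is 252.7000 ± 30.5372 = (222.16, 283.24).

(222.16, 283.24)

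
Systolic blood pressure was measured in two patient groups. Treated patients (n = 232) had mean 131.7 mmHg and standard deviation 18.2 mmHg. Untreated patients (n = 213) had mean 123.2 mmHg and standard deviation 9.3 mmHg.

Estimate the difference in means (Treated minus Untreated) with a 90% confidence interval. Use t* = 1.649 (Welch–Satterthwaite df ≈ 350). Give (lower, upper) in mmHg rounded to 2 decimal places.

SE₁ = s₁/√n₁ = 18.2/√232 = 1.1949; SE₂ = 9.3/√213 = 0.6372.
Independent samples, unequal variances: SE_diff = √(SE₁² + SE₂²) = √(1.42778601 + 0.40602384) = 1.3542.
t* = 1.649, so margin of error = 1.649 × 1.3542 = 2.2331.
Difference in means = 131.7 − 123.2 = 8.5000.
8.5000 ± 2.2331 → (6.27, 10.73).

(6.27, 10.73)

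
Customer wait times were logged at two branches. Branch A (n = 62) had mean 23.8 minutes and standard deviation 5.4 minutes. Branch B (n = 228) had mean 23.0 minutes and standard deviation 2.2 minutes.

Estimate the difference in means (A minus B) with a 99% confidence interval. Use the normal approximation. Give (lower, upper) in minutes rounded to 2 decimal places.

(-1.01, 2.61)

Standard errors of each mean: 5.4/√62 = 0.6858 and 2.2/√228 = 0.1457.
SE(x̄₁ − x̄₂) = √(0.6858² + 0.1457²) = 0.7011 for independent samples with unequal variances.
With z* = 2.576, the margin is 2.576 × 0.7011 = 1.8060.
x̄₁ − x̄₂ = 23.8 − 23.0 = 0.8000; the interval is 0.8000 ± 1.8060 = (-1.01, 2.61).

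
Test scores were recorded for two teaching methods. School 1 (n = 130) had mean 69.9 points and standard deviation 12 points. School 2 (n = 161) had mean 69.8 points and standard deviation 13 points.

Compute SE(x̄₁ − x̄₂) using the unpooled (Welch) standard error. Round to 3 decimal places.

SE₁ = s₁/√n₁ = 12/√130 = 1.0525; SE₂ = 13/√161 = 1.0245.
Independent samples, unequal variances: SE_diff = √(SE₁² + SE₂²) = √(1.10775625 + 1.04960025) = 1.4688.

1.469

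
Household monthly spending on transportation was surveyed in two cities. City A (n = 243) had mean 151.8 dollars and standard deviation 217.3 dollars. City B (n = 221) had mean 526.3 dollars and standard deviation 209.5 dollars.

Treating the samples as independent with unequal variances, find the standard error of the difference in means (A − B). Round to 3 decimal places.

19.822

Standard errors of each mean: 217.3/√243 = 13.9398 and 209.5/√221 = 14.0925.
SE(x̄₁ − x̄₂) = √(13.9398² + 14.0925²) = 19.8221 for independent samples with unequal variances.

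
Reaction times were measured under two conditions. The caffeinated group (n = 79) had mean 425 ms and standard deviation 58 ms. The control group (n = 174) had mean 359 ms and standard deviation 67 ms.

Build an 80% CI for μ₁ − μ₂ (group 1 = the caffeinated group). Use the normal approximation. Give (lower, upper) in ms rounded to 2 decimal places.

(55.40, 76.60)

SE₁ = s₁/√n₁ = 58/√79 = 6.5255; SE₂ = 67/√174 = 5.0793.
Independent samples, unequal variances: SE_diff = √(SE₁² + SE₂²) = √(42.58215025 + 25.79928849) = 8.2693.
z* = 1.282, so margin of error = 1.282 × 8.2693 = 10.6012.
Difference in means = 425 − 359 = 66.0000.
66.0000 ± 10.6012 → (55.40, 76.60).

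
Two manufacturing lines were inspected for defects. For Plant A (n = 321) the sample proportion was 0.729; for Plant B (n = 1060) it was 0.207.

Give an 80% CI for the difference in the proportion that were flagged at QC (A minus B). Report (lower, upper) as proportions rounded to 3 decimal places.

The two standard errors are √(0.7290×0.2710/321) = 0.02481 and √(0.2070×0.7930/1060) = 0.01244.
Because the samples are independent, SE_diff = √(0.02481² + 0.01244²) = 0.02775.
Using z* = 1.282 for 80%, ME = 1.282 × 0.02775 = 0.03558.
p̂₁ − p̂₂ = 0.5220; interval 0.5220 ± 0.03558 gives (0.486, 0.558).

(0.486, 0.558)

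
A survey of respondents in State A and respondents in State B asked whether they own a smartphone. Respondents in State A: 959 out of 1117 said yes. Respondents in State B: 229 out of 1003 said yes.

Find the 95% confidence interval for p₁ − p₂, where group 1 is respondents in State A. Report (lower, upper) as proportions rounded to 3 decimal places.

Sample proportions: 959/1117 = 0.8585, 229/1003 = 0.2283.
Each SE is √(p̂(1−p̂)/n): √(0.8585·0.1415/1117) = 0.01043 and √(0.2283·0.7717/1003) = 0.01325.
SE(p̂₁ − p̂₂) = √(SE₁² + SE₂²) = √(0.0001087849 + 0.0001755625) = 0.01686, since the two samples are independent.
At 95% confidence z* = 1.960; margin = 1.960 × 0.01686 = 0.03305.
The difference is 0.8585 − 0.2283 = 0.6302, so the interval is 0.6302 ± 0.03305 = (0.597, 0.663).

(0.597, 0.663)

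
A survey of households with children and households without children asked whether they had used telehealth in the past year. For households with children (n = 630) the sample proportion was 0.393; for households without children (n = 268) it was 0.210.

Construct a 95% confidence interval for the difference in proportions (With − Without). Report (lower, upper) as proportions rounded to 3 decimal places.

Each SE is √(p̂(1−p̂)/n): √(0.3930·0.6070/630) = 0.01946 and √(0.2100·0.7900/268) = 0.02488.
SE(p̂₁ − p̂₂) = √(SE₁² + SE₂²) = √(0.0003786916 + 0.0006190144) = 0.03159, since the two samples are independent.
At 95% confidence z* = 1.960; margin = 1.960 × 0.03159 = 0.06192.
The difference is 0.3930 − 0.2100 = 0.1830, so the interval is 0.1830 ± 0.06192 = (0.121, 0.245).

(0.121, 0.245)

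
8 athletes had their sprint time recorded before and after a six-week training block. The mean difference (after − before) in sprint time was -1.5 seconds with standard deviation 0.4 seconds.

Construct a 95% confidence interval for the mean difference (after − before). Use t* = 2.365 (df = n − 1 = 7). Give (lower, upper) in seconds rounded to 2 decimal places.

(-1.83, -1.17)

This is a matched-pairs design, so SE = s_d/√n = 0.4/√8 = 0.1414.
Margin = 2.365 × 0.1414 = 0.3344; the interval is -1.5 ± 0.3344 = (-1.83, -1.17).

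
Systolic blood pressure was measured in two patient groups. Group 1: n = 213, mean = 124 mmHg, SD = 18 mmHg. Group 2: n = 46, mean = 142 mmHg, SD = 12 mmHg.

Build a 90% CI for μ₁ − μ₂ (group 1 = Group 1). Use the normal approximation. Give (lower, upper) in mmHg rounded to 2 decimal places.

(-21.55, -14.45)

Per-group SEs: s₁/√n₁ = 18/√213 = 1.2333, s₂/√n₂ = 12/√46 = 1.7693.
Unpooled SE of the difference: √(1.52102889 + 3.13042249) = 2.1567.
Margin of error = z* · SE = 1.645 × 2.1567 = 3.5478.
x̄₁ − x̄₂ = 124 − 142 = -18.0000.
CI: -18.0000 ± 3.5478 = (-21.55, -14.45).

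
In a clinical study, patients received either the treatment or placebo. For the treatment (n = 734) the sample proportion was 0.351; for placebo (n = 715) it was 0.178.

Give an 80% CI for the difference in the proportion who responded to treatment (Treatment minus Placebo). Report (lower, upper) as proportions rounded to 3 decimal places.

The two standard errors are √(0.3510×0.6490/734) = 0.01762 and √(0.1780×0.8220/715) = 0.01431.
Because the samples are independent, SE_diff = √(0.01762² + 0.01431²) = 0.02270.
Using z* = 1.282 for 80%, ME = 1.282 × 0.02270 = 0.02910.
p̂₁ − p̂₂ = 0.1730; interval 0.1730 ± 0.02910 gives (0.144, 0.202).

(0.144, 0.202)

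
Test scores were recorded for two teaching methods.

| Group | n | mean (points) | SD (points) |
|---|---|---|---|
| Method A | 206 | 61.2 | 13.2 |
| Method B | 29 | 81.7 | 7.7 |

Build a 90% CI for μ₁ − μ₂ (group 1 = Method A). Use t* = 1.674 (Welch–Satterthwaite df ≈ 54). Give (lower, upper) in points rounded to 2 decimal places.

Standard errors of each mean: 13.2/√206 = 0.9197 and 7.7/√29 = 1.4299.
SE(x̄₁ − x̄₂) = √(0.9197² + 1.4299²) = 1.7001 for independent samples with unequal variances.
With t* = 1.674, the margin is 1.674 × 1.7001 = 2.8460.
x̄₁ − x̄₂ = 61.2 − 81.7 = -20.5000; the interval is -20.5000 ± 2.8460 = (-23.35, -17.65).

(-23.35, -17.65)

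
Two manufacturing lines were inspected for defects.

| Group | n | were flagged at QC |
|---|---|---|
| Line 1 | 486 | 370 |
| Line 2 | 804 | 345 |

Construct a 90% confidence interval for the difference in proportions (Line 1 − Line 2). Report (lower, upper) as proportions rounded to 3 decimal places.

Sample proportions: 370/486 = 0.7613, 345/804 = 0.4291.
Each SE is √(p̂(1−p̂)/n): √(0.7613·0.2387/486) = 0.01934 and √(0.4291·0.5709/804) = 0.01746.
SE(p̂₁ − p̂₂) = √(SE₁² + SE₂²) = √(0.0003740356 + 0.0003048516) = 0.02606, since the two samples are independent.
At 90% confidence z* = 1.645; margin = 1.645 × 0.02606 = 0.04287.
The difference is 0.7613 − 0.4291 = 0.3322, so the interval is 0.3322 ± 0.04287 = (0.289, 0.375).

(0.289, 0.375)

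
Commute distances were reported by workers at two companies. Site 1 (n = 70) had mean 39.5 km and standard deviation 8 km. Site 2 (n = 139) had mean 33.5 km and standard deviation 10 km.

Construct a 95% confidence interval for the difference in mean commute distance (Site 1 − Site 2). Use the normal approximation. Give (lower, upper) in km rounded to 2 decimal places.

Standard errors of each mean: 8/√70 = 0.9562 and 10/√139 = 0.8482.
SE(x̄₁ − x̄₂) = √(0.9562² + 0.8482²) = 1.2782 for independent samples with unequal variances.
With z* = 1.960, the margin is 1.960 × 1.2782 = 2.5053.
x̄₁ − x̄₂ = 39.5 − 33.5 = 6.0000; the interval is 6.0000 ± 2.5053 = (3.49, 8.51).

(3.49, 8.51)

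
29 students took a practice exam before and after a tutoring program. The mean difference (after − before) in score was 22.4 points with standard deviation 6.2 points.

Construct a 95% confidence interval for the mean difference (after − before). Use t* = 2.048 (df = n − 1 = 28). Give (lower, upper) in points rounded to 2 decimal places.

Paired design: SE = s_d/√n = 6.2/√29 = 1.1513.
t* = 2.048; margin of error = 2.048 × 1.1513 = 2.3579.
22.4 ± 2.3579 → (20.04, 24.76).

(20.04, 24.76)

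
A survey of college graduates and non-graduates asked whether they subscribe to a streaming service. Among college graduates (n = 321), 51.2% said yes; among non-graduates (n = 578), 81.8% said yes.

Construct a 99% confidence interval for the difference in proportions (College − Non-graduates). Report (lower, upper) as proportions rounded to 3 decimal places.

Each SE is √(p̂(1−p̂)/n): √(0.5120·0.4880/321) = 0.02790 and √(0.8180·0.1820/578) = 0.01605.
SE(p̂₁ − p̂₂) = √(SE₁² + SE₂²) = √(0.00077841 + 0.0002576025) = 0.03219, since the two samples are independent.
At 99% confidence z* = 2.576; margin = 2.576 × 0.03219 = 0.08292.
The difference is 0.5120 − 0.8180 = -0.3060, so the interval is -0.3060 ± 0.08292 = (-0.389, -0.223).

(-0.389, -0.223)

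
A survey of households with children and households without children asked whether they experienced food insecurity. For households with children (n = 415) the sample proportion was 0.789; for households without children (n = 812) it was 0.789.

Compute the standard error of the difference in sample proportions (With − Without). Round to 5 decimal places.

SE₁ = √(p̂₁(1−p̂₁)/n₁) = √(0.7890·0.2110/415) = 0.02003; SE₂ = √(0.7890·0.2110/812) = 0.01432.
Independent samples: SE of the difference = √(SE₁² + SE₂²) = √(0.0004012009 + 0.0002050624) = 0.02462.

0.02462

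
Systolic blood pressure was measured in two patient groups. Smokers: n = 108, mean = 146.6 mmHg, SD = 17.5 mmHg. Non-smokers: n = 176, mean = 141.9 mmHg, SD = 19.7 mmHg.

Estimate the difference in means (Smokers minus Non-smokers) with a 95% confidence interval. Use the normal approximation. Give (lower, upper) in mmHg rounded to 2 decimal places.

(0.30, 9.10)

SE₁ = s₁/√n₁ = 17.5/√108 = 1.6839; SE₂ = 19.7/√176 = 1.4849.
Independent samples, unequal variances: SE_diff = √(SE₁² + SE₂²) = √(2.83551921 + 2.20492801) = 2.2451.
z* = 1.960, so margin of error = 1.960 × 2.2451 = 4.4004.
Difference in means = 146.6 − 141.9 = 4.7000.
4.7000 ± 4.4004 → (0.30, 9.10).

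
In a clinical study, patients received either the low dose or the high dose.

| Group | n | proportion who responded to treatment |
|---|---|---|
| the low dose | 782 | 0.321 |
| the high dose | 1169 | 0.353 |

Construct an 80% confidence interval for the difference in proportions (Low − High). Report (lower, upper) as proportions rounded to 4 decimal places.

The two standard errors are √(0.3210×0.6790/782) = 0.01669 and √(0.3530×0.6470/1169) = 0.01398.
Because the samples are independent, SE_diff = √(0.01669² + 0.01398²) = 0.02177.
Using z* = 1.282 for 80%, ME = 1.282 × 0.02177 = 0.02791.
p̂₁ − p̂₂ = -0.0320; interval -0.0320 ± 0.02791 gives (-0.0599, -0.0041).

(-0.0599, -0.0041)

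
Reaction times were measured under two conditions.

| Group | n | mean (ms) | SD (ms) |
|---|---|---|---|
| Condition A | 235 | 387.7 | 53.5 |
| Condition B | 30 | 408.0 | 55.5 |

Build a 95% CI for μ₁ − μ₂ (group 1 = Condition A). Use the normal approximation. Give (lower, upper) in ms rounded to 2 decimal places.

Standard errors of each mean: 53.5/√235 = 3.4900 and 55.5/√30 = 10.1329.
SE(x̄₁ − x̄₂) = √(3.4900² + 10.1329²) = 10.7171 for independent samples with unequal variances.
With z* = 1.960, the margin is 1.960 × 10.7171 = 21.0055.
x̄₁ − x̄₂ = 387.7 − 408.0 = -20.3000; the interval is -20.3000 ± 21.0055 = (-41.31, 0.71).

(-41.31, 0.71)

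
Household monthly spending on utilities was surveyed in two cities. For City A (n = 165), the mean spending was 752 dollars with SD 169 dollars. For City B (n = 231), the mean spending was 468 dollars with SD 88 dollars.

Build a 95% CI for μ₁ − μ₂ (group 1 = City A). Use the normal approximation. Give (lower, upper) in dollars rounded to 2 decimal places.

(255.83, 312.17)

SE₁ = s₁/√n₁ = 169/√165 = 13.1566; SE₂ = 88/√231 = 5.7900.
Independent samples, unequal variances: SE_diff = √(SE₁² + SE₂²) = √(173.09612356 + 33.5241) = 14.3743.
z* = 1.960, so margin of error = 1.960 × 14.3743 = 28.1736.
Difference in means = 752 − 468 = 284.0000.
284.0000 ± 28.1736 → (255.83, 312.17).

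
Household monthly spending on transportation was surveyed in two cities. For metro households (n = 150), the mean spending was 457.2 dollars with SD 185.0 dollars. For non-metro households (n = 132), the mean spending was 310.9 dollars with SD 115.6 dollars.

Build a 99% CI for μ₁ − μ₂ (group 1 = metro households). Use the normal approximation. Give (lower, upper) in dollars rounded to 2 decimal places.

Per-group SEs: s₁/√n₁ = 185.0/√150 = 15.1052, s₂/√n₂ = 115.6/√132 = 10.0617.
Unpooled SE of the difference: √(228.16706704 + 101.23780689) = 18.1495.
Margin of error = z* · SE = 2.576 × 18.1495 = 46.7531.
x̄₁ − x̄₂ = 457.2 − 310.9 = 146.3000.
CI: 146.3000 ± 46.7531 = (99.55, 193.05).

(99.55, 193.05)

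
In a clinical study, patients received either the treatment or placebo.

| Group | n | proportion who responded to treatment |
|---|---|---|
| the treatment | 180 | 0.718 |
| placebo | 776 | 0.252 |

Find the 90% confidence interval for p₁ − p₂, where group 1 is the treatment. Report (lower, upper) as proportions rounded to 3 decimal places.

Each SE is √(p̂(1−p̂)/n): √(0.7180·0.2820/180) = 0.03354 and √(0.2520·0.7480/776) = 0.01559.
SE(p̂₁ − p̂₂) = √(SE₁² + SE₂²) = √(0.0011249316 + 0.0002430481) = 0.03699, since the two samples are independent.
At 90% confidence z* = 1.645; margin = 1.645 × 0.03699 = 0.06085.
The difference is 0.7180 − 0.2520 = 0.4660, so the interval is 0.4660 ± 0.06085 = (0.405, 0.527).

(0.405, 0.527)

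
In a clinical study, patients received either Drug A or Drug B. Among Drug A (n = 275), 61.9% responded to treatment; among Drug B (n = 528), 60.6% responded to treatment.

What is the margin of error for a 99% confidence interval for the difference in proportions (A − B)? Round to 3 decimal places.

Each SE is √(p̂(1−p̂)/n): √(0.6190·0.3810/275) = 0.02928 and √(0.6060·0.3940/528) = 0.02127.
SE(p̂₁ − p̂₂) = √(SE₁² + SE₂²) = √(0.0008573184 + 0.0004524129) = 0.03619, since the two samples are independent.
At 99% confidence z* = 2.576; margin = 2.576 × 0.03619 = 0.09323.

0.093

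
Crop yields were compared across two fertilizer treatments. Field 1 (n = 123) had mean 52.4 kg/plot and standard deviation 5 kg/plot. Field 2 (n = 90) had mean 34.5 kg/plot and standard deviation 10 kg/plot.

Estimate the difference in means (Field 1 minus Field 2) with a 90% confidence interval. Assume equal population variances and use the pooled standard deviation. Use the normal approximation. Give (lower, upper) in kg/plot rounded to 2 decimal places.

(16.18, 19.62)

s_p = √[((n₁−1)s₁² + (n₂−1)s₂²)/(n₁+n₂−2)] = √[(122·5² + 89·10²)/211] = 7.5256.
SE = 7.5256·√(1/123 + 1/90) = 1.0439.
With z* = 1.645, margin = 1.645 × 1.0439 = 1.7172.
x̄₁ − x̄₂ = 52.4 − 34.5 = 17.9000; interval 17.9000 ± 1.7172 = (16.18, 19.62).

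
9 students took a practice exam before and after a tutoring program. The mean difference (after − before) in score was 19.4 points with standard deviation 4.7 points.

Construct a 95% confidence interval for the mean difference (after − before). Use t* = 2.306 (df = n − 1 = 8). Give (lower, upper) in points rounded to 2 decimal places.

This is a matched-pairs design, so SE = s_d/√n = 4.7/√9 = 1.5667.
Margin = 2.306 × 1.5667 = 3.6128; the interval is 19.4 ± 3.6128 = (15.79, 23.01).

(15.79, 23.01)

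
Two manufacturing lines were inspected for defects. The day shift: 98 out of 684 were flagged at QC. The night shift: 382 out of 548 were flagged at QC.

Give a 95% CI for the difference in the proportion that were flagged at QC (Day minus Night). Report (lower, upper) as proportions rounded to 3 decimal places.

(-0.600, -0.507)

Sample proportions: 98/684 = 0.1433, 382/548 = 0.6971.
Each SE is √(p̂(1−p̂)/n): √(0.1433·0.8567/684) = 0.01340 and √(0.6971·0.3029/548) = 0.01963.
SE(p̂₁ − p̂₂) = √(SE₁² + SE₂²) = √(0.00017956 + 0.0003853369) = 0.02377, since the two samples are independent.
At 95% confidence z* = 1.960; margin = 1.960 × 0.02377 = 0.04659.
The difference is 0.1433 − 0.6971 = -0.5538, so the interval is -0.5538 ± 0.04659 = (-0.600, -0.507).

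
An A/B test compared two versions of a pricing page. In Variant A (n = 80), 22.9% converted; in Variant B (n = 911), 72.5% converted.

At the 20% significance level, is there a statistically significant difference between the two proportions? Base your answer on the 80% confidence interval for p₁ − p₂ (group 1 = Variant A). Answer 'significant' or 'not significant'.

Each SE is √(p̂(1−p̂)/n): √(0.2290·0.7710/80) = 0.04698 and √(0.7250·0.2750/911) = 0.01479.
SE(p̂₁ − p̂₂) = √(SE₁² + SE₂²) = √(0.0022071204 + 0.0002187441) = 0.04925, since the two samples are independent.
At 80% confidence z* = 1.282; margin = 1.282 × 0.04925 = 0.06314.
The difference is 0.2290 − 0.7250 = -0.4960, so the interval is -0.4960 ± 0.06314 = (-0.55914, -0.43286).
The interval (-0.55914, -0.43286) does not contain 0, so the difference is significant.

significant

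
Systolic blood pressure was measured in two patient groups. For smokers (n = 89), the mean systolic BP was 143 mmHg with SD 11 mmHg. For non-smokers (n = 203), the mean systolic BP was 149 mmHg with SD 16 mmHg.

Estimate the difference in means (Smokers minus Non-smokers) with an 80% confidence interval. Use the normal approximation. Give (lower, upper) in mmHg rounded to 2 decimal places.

(-8.08, -3.92)

Per-group SEs: s₁/√n₁ = 11/√89 = 1.1660, s₂/√n₂ = 16/√203 = 1.1230.
Unpooled SE of the difference: √(1.359556 + 1.261129) = 1.6189.
Margin of error = z* · SE = 1.282 × 1.6189 = 2.0754.
x̄₁ − x̄₂ = 143 − 149 = -6.0000.
CI: -6.0000 ± 2.0754 = (-8.08, -3.92).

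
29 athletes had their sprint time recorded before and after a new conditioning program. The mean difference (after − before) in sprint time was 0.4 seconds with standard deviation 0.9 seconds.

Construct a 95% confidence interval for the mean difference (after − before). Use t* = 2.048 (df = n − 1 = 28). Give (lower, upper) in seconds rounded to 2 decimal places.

Paired design: SE = s_d/√n = 0.9/√29 = 0.1671.
t* = 2.048; margin of error = 2.048 × 0.1671 = 0.3422.
0.4 ± 0.3422 → (0.06, 0.74).

(0.06, 0.74)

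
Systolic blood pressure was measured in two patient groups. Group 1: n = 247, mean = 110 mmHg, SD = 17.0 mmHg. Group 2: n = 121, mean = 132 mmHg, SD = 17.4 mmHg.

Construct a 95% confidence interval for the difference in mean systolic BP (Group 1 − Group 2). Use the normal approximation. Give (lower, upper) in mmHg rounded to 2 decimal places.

SE₁ = s₁/√n₁ = 17.0/√247 = 1.0817; SE₂ = 17.4/√121 = 1.5818.
Independent samples, unequal variances: SE_diff = √(SE₁² + SE₂²) = √(1.17007489 + 2.50209124) = 1.9163.
z* = 1.960, so margin of error = 1.960 × 1.9163 = 3.7559.
Difference in means = 110 − 132 = -22.0000.
-22.0000 ± 3.7559 → (-25.76, -18.24).

(-25.76, -18.24)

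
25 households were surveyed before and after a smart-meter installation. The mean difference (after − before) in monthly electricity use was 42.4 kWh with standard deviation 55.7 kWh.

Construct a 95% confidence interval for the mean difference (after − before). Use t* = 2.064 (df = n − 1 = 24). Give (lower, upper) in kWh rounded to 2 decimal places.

Paired design: SE = s_d/√n = 55.7/√25 = 11.1400.
t* = 2.064; margin of error = 2.064 × 11.1400 = 22.9930.
42.4 ± 22.9930 → (19.41, 65.39).

(19.41, 65.39)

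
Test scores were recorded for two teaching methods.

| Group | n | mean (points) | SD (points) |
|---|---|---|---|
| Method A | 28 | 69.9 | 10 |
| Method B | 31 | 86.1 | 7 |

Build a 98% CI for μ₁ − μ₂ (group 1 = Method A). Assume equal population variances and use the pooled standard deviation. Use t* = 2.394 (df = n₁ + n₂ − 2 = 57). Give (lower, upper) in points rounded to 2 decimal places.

(-21.54, -10.86)

Pooled variance s_p² = [27·10² + 30·7²] / (28+31−2) = 73.1579, so s_p = 8.5532.
SE_diff = s_p·√(1/n₁ + 1/n₂) = 8.5532·√(1/28 + 1/31) = 2.2299.
t* = 2.394; margin = 2.394 × 2.2299 = 5.3384.
Difference = 69.9 − 86.1 = -16.2000.
-16.2000 ± 5.3384 → (-21.54, -10.86).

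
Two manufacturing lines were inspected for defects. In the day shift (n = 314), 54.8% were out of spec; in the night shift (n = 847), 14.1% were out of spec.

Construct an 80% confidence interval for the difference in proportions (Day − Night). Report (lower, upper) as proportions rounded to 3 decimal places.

(0.368, 0.446)

SE₁ = √(p̂₁(1−p̂₁)/n₁) = √(0.5480·0.4520/314) = 0.02809; SE₂ = √(0.1410·0.8590/847) = 0.01196.
Independent samples: SE of the difference = √(SE₁² + SE₂²) = √(0.0007890481 + 0.0001430416) = 0.03053.
z* for 80% confidence is 1.282, so the margin of error is 1.282 × 0.03053 = 0.03914.
Point estimate p̂₁ − p̂₂ = 0.5480 − 0.1410 = 0.4070.
0.4070 ± 0.03914 → (0.368, 0.446).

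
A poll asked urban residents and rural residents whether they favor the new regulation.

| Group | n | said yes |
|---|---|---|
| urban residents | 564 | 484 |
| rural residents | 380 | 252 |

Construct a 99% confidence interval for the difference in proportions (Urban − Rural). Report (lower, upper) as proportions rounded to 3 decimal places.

(0.122, 0.268)

First, p̂₁ = 484/564 = 0.8582; p̂₂ = 252/380 = 0.6632.
The two standard errors are √(0.8582×0.1418/564) = 0.01469 and √(0.6632×0.3368/380) = 0.02424.
Because the samples are independent, SE_diff = √(0.01469² + 0.02424²) = 0.02834.
Using z* = 2.576 for 99%, ME = 2.576 × 0.02834 = 0.07300.
p̂₁ − p̂₂ = 0.1950; interval 0.1950 ± 0.07300 gives (0.122, 0.268).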